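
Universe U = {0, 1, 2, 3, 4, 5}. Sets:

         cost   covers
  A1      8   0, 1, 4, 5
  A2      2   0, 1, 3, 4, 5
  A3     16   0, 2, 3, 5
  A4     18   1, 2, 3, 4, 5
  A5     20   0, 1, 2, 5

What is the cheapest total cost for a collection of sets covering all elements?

A2, A3 cover every element at cost 2 + 16 = 18.
Any cover uses at least 2 sets; among all covering selections none totals below 18.

18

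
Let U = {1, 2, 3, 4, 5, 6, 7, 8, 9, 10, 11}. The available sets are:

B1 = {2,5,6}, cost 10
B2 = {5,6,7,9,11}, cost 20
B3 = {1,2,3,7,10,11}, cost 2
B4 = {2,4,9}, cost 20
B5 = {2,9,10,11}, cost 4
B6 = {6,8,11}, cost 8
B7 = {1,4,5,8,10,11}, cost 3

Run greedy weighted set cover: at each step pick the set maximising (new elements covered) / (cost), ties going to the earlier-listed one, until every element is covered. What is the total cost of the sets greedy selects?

17

Pick 1: B3 adds 6 new (1, 2, 3, 7, 10, 11) at cost 2 (ratio 6/2).
Pick 2: B7 adds 3 new (4, 5, 8) at cost 3 (ratio 3/3).
Pick 3: B5 adds 1 new (9) at cost 4 (ratio 1/4).
Pick 4: B6 adds 1 new (6) at cost 8 (ratio 1/8).
Greedy total cost: 2 + 3 + 4 + 8 = 17.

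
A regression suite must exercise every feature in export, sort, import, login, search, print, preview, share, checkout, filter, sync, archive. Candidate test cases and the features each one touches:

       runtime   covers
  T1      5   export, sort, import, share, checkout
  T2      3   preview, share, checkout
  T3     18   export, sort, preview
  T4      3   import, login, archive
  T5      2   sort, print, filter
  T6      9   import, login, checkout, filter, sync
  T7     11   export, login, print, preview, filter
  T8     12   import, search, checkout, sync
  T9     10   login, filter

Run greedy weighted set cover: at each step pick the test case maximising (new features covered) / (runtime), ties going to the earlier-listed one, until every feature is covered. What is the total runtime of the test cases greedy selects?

25

Pick 1: T5 adds 3 new (sort, print, filter) at runtime 2 (ratio 3/2).
Pick 2: T2 adds 3 new (preview, share, checkout) at runtime 3 (ratio 3/3).
Pick 3: T4 adds 3 new (import, login, archive) at runtime 3 (ratio 3/3).
Pick 4: T1 adds 1 new (export) at runtime 5 (ratio 1/5).
Pick 5: T8 adds 2 new (search, sync) at runtime 12 (ratio 2/12).
Greedy total runtime: 2 + 3 + 3 + 5 + 12 = 25.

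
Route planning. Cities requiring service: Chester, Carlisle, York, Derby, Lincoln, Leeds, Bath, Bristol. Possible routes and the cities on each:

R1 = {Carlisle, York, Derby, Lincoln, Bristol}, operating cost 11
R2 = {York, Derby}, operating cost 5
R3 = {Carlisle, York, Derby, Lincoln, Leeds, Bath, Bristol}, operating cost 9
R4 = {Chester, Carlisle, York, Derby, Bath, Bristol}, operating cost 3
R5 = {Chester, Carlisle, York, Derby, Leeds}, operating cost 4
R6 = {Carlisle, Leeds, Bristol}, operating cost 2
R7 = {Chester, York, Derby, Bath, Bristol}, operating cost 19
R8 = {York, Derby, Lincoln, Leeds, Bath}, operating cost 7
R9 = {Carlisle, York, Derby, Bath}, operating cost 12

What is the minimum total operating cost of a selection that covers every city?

R4, R8 cover every city at operating cost 3 + 7 = 10.
Any cover uses at least 2 routes; among all covering selections none totals below 10.

10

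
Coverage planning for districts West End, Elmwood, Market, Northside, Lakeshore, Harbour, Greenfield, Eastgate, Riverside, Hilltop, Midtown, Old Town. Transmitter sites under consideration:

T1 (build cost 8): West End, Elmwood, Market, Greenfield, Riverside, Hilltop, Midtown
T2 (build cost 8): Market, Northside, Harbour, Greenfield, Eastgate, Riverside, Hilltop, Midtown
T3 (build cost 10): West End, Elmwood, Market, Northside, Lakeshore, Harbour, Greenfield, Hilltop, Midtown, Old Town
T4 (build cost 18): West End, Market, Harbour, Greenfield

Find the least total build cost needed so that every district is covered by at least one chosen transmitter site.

T2, T3 cover every district at build cost 8 + 10 = 18.
Any cover uses at least 2 transmitter sites; among all covering selections none totals below 18.

18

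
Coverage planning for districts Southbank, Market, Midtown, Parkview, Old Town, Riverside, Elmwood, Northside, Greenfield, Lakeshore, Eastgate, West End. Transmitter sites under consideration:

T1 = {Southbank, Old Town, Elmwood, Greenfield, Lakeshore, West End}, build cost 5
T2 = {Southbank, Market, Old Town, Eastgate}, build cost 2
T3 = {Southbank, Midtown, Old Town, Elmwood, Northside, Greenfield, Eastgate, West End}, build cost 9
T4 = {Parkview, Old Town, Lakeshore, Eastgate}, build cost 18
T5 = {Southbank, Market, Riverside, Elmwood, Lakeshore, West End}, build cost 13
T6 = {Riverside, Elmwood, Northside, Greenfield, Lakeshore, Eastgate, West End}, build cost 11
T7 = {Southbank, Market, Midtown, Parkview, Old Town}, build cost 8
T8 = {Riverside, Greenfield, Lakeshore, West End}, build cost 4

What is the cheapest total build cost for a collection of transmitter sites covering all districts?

T6, T7 cover every district at build cost 11 + 8 = 19.
Any cover uses at least 2 transmitter sites; among all covering selections none totals below 19.

19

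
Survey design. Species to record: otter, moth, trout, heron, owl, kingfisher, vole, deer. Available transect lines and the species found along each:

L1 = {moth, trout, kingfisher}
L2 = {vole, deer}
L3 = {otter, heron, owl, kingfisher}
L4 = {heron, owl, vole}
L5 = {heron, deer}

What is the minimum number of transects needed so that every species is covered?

3

L1, L2, L3 together cover {otter, moth, trout, heron, owl, kingfisher, vole, deer} — every species.
No 2 of the 5 transects cover everything (all 10 pairs fall short), so 3 is minimum.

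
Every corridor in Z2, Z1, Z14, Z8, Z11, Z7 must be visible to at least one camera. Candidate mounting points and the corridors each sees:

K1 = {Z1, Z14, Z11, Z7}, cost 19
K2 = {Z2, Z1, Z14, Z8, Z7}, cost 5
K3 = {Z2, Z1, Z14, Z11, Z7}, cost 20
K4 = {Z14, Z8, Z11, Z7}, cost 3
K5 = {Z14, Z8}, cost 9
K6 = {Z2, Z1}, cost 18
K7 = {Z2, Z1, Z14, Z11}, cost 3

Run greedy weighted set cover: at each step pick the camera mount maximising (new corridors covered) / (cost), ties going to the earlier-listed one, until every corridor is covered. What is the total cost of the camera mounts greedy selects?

Pick 1: K4 adds 4 new (Z14, Z8, Z11, Z7) at cost 3 (ratio 4/3).
Pick 2: K7 adds 2 new (Z2, Z1) at cost 3 (ratio 2/3).
Greedy total cost: 3 + 3 = 6.

6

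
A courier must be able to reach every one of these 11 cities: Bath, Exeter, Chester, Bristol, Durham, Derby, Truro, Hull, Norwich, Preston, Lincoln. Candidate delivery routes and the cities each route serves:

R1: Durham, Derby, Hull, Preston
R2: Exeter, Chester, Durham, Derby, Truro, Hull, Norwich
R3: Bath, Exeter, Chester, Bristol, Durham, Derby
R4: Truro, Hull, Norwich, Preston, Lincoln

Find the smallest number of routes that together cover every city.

R3, R4 together cover {Bath, Exeter, Chester, Bristol, Durham, Derby, Truro, Hull, Norwich, Preston, Lincoln} — every city.
No single route contains all 11 cities, so 2 is optimal.
Greedy (largest uncovered first) would take R2, R3, R4 — 3 routes — but 2 suffice.

2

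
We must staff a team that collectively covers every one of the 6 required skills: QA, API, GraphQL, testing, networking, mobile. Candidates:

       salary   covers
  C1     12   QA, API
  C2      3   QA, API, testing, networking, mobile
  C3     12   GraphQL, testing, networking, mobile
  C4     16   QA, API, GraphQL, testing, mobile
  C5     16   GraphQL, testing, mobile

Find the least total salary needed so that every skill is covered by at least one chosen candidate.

15

C2, C3 cover every skill at salary 3 + 12 = 15.
Any cover uses at least 2 candidates; among all covering selections none totals below 15.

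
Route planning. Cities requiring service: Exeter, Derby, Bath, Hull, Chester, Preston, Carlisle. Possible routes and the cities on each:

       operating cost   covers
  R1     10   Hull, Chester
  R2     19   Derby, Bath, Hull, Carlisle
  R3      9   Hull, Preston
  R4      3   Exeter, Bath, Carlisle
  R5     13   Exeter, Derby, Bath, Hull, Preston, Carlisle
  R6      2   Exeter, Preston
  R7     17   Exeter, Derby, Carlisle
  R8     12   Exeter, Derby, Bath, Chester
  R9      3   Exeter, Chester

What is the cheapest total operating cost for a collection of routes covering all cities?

16

R5, R9 cover every city at operating cost 13 + 3 = 16.
Any cover uses at least 2 routes; among all covering selections none totals below 16.
Greedy by coverage-per-operating cost would pick R4, R6, R9, R5 for 21 — worse than the optimum 16.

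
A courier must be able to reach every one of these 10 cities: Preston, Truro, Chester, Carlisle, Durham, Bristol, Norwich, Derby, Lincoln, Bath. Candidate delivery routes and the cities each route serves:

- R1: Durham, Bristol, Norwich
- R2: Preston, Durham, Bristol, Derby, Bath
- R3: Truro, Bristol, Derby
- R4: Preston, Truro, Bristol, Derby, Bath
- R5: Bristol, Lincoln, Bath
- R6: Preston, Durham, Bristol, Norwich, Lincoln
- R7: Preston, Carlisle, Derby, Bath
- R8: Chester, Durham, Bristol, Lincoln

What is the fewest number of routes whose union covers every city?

4

R1, R3, R7, R8 together cover {Preston, Truro, Chester, Carlisle, Durham, Bristol, Norwich, Derby, Lincoln, Bath} — every city.
No 3 of the 8 routes cover everything (all 56 triples fall short), so 4 is minimum.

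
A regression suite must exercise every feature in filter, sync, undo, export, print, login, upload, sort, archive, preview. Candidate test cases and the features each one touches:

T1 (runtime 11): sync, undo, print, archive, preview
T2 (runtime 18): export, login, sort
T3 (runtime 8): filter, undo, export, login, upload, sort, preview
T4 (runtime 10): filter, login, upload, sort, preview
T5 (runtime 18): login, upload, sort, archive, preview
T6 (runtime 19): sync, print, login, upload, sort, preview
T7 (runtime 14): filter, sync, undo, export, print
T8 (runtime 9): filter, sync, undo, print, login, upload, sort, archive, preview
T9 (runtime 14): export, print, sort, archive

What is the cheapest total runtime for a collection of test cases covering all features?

T3, T8 cover every feature at runtime 8 + 9 = 17.
Any cover uses at least 2 test cases; among all covering selections none totals below 17.

17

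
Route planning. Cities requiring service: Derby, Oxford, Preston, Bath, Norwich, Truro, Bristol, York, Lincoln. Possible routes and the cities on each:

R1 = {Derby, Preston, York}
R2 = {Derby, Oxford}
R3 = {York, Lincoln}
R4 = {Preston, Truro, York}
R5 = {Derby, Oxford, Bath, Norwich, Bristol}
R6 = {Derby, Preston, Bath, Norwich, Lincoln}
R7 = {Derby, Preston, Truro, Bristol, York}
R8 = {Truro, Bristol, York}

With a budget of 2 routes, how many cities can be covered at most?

8

Choosing R4, R5 covers {Derby, Oxford, Preston, Bath, Norwich, Truro, Bristol, York} — 8 cities.
No choice of 2 routes does better; here Lincoln is left uncovered.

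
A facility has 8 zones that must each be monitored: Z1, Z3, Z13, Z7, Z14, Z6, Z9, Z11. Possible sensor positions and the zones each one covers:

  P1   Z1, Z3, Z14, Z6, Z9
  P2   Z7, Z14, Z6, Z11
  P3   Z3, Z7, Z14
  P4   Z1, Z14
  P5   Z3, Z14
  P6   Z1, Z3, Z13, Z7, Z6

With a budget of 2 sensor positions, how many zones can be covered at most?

7

Choosing P1, P2 covers {Z1, Z3, Z7, Z14, Z6, Z9, Z11} — 7 zones.
No choice of 2 sensor positions does better; here Z13 is left uncovered.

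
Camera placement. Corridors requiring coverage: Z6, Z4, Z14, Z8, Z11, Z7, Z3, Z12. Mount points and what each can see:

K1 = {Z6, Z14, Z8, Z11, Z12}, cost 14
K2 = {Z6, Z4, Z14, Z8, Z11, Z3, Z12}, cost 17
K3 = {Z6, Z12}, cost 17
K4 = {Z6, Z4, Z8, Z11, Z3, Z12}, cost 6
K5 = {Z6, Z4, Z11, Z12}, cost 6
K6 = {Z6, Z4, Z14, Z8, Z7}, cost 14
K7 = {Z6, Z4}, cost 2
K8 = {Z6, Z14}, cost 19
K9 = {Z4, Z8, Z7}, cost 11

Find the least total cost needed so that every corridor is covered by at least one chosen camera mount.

K4, K6 cover every corridor at cost 6 + 14 = 20.
Any cover uses at least 2 camera mounts; among all covering selections none totals below 20.

20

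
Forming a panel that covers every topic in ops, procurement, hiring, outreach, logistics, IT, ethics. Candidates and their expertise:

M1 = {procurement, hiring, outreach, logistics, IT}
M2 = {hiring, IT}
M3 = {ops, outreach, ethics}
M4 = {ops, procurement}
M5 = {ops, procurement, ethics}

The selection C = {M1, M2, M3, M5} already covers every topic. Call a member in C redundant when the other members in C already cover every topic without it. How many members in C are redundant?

3

Drop M1: logistics uncovered — not redundant.
Drop M2: the rest still cover every topic — redundant.
Drop M3: the rest still cover every topic — redundant.
Drop M5: the rest still cover every topic — redundant.
3 redundant: M2, M3, M5.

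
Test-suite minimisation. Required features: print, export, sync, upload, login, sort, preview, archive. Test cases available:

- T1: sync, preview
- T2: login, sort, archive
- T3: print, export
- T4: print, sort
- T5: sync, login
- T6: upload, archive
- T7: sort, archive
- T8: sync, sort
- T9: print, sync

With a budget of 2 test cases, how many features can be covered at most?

5

Choosing T1, T2 covers {sync, login, sort, preview, archive} — 5 features.
No choice of 2 test cases does better; here print, export, upload are left uncovered.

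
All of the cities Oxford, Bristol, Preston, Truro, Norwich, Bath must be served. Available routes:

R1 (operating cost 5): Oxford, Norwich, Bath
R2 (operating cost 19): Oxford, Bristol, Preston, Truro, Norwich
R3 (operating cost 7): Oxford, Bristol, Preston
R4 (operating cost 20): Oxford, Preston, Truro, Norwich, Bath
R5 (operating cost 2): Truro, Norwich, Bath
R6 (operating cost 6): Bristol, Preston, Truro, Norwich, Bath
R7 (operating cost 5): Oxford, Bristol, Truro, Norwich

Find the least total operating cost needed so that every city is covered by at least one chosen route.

9

R3, R5 cover every city at operating cost 7 + 2 = 9.
Any cover uses at least 2 routes; among all covering selections none totals below 9.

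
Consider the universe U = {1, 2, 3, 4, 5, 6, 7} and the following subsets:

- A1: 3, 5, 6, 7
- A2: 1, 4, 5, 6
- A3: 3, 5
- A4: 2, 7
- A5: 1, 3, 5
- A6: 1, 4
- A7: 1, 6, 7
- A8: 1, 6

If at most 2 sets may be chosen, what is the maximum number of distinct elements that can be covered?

Choosing A1, A2 covers {1, 3, 4, 5, 6, 7} — 6 elements.
No choice of 2 sets does better; here 2 is left uncovered.

6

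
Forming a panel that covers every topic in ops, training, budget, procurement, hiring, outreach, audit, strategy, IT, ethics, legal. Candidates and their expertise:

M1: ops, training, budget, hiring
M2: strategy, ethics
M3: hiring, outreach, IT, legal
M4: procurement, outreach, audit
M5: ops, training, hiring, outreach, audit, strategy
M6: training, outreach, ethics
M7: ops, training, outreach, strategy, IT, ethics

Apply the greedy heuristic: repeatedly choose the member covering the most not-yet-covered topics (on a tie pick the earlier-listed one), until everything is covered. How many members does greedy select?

Pick 1: M5 covers 6 new topics (ops, training, hiring, outreach, audit, strategy).
Pick 2: M3 covers 2 new topics (IT, legal).
Pick 3: M1 covers 1 new topics (budget).
Pick 4: M2 covers 1 new topics (ethics).
Pick 5: M4 covers 1 new topics (procurement).
Greedy uses 5 members. (The true minimum is 4.)

5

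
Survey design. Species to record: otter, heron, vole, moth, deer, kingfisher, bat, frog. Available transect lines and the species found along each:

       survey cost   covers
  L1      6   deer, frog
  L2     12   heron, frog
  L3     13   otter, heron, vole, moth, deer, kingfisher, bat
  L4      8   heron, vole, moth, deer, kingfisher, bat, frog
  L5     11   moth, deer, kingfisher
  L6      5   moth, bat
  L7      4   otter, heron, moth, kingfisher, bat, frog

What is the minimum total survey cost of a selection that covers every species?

12

L4, L7 cover every species at survey cost 8 + 4 = 12.
Any cover uses at least 2 transects; among all covering selections none totals below 12.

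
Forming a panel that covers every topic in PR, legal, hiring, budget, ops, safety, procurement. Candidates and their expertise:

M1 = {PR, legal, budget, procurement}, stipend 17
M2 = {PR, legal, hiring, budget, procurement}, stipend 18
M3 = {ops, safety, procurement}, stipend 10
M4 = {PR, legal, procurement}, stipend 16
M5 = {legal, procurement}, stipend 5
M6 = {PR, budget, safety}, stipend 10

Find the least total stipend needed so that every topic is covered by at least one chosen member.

M2, M3 cover every topic at stipend 18 + 10 = 28.
Any cover uses at least 2 members; among all covering selections none totals below 28.
Greedy by coverage-per-stipend would pick M5, M6, M3, M2 for 43 — worse than the optimum 28.

28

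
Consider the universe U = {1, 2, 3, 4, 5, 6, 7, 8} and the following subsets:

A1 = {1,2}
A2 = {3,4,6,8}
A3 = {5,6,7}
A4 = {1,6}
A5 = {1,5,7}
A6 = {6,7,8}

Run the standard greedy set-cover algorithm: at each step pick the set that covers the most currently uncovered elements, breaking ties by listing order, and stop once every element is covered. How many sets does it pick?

3

Pick 1: A2 covers 4 new elements (3, 4, 6, 8).
Pick 2: A5 covers 3 new elements (1, 5, 7).
Pick 3: A1 covers 1 new elements (2).
Greedy uses 3 sets.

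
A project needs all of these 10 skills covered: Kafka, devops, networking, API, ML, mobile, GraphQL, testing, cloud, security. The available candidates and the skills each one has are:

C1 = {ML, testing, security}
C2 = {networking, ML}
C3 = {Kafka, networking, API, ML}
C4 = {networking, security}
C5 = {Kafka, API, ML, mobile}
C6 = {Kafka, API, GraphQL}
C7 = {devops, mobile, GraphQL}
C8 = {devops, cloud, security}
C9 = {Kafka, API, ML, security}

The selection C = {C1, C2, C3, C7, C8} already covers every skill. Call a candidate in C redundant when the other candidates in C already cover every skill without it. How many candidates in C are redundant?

Drop C1: testing uncovered — not redundant.
Drop C2: the rest still cover every skill — redundant.
Drop C3: Kafka, API uncovered — not redundant.
Drop C7: mobile, GraphQL uncovered — not redundant.
Drop C8: cloud uncovered — not redundant.
1 redundant: C2.

1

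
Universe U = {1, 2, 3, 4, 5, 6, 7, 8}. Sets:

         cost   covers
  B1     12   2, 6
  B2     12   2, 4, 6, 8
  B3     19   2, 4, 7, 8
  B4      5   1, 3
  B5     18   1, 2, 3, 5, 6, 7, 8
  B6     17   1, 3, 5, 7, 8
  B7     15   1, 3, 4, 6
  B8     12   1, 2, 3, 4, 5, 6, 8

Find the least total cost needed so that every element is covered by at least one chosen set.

29

B2, B6 cover every element at cost 12 + 17 = 29.
Any cover uses at least 2 sets; among all covering selections none totals below 29.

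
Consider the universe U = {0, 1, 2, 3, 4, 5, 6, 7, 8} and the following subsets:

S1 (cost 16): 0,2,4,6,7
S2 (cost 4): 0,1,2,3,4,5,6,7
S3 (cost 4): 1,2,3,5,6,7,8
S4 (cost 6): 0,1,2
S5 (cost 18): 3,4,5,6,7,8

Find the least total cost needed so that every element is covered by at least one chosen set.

S2, S3 cover every element at cost 4 + 4 = 8.
Any cover uses at least 2 sets; among all covering selections none totals below 8.

8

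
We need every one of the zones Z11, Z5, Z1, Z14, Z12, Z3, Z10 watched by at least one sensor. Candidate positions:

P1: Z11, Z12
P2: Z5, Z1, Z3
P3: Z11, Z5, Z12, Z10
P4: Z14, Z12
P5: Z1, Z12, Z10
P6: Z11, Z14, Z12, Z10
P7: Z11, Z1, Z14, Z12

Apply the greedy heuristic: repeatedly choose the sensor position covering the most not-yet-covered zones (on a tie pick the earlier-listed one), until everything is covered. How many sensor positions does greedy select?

3

Pick 1: P3 covers 4 new zones (Z11, Z5, Z12, Z10).
Pick 2: P2 covers 2 new zones (Z1, Z3).
Pick 3: P4 covers 1 new zones (Z14).
Greedy uses 3 sensor positions. (The true minimum is 2.)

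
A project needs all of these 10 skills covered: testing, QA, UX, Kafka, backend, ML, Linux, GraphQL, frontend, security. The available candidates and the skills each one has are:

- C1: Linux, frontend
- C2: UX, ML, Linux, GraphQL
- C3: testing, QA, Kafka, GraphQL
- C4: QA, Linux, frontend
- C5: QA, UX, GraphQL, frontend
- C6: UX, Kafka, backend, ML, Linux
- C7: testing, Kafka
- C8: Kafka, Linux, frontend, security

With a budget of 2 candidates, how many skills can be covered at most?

Choosing C3, C6 covers {testing, QA, UX, Kafka, backend, ML, Linux, GraphQL} — 8 skills.
No choice of 2 candidates does better; here frontend, security are left uncovered.

8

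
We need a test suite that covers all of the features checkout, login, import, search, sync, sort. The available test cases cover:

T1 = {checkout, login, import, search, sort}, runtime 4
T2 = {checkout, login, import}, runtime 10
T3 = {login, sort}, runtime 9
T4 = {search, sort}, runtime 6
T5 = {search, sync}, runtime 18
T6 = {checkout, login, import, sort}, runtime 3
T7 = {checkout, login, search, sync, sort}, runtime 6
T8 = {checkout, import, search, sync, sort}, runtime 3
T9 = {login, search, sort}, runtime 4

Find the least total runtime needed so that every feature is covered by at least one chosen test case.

6

T6, T8 cover every feature at runtime 3 + 3 = 6.
Any cover uses at least 2 test cases; among all covering selections none totals below 6.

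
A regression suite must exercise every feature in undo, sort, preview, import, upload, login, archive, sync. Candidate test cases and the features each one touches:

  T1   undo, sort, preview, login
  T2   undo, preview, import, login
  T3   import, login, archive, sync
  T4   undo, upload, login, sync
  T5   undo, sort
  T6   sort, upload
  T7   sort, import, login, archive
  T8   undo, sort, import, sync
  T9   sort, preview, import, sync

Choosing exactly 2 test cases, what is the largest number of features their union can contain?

7

Choosing T1, T3 covers {undo, sort, preview, import, login, archive, sync} — 7 features.
No choice of 2 test cases does better; here upload is left uncovered.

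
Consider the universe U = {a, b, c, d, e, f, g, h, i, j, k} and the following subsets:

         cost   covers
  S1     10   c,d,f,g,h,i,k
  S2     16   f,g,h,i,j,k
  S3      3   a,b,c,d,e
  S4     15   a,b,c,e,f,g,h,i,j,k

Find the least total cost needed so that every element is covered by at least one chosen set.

18

S3, S4 cover every element at cost 3 + 15 = 18.
Any cover uses at least 2 sets; among all covering selections none totals below 18.
Greedy by coverage-per-cost would pick S3, S1, S4 for 28 — worse than the optimum 18.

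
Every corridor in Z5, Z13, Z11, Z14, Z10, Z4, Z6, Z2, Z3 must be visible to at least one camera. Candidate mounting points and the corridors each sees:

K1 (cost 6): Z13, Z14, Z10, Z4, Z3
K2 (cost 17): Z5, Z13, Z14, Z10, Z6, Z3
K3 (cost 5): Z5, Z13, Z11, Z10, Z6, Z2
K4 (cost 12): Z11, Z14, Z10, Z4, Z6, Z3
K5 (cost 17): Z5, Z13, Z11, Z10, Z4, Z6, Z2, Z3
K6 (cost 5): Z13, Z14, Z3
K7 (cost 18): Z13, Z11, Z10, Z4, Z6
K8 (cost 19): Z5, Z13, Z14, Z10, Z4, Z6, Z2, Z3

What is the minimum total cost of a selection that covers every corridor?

11

K1, K3 cover every corridor at cost 6 + 5 = 11.
Any cover uses at least 2 camera mounts; among all covering selections none totals below 11.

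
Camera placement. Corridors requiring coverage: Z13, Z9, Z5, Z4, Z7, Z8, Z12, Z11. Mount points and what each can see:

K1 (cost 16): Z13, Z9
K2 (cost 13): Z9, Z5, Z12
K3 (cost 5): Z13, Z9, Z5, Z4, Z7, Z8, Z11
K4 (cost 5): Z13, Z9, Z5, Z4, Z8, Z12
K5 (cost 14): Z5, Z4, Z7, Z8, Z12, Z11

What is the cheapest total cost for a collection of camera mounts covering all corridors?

K3, K4 cover every corridor at cost 5 + 5 = 10.
Any cover uses at least 2 camera mounts; among all covering selections none totals below 10.

10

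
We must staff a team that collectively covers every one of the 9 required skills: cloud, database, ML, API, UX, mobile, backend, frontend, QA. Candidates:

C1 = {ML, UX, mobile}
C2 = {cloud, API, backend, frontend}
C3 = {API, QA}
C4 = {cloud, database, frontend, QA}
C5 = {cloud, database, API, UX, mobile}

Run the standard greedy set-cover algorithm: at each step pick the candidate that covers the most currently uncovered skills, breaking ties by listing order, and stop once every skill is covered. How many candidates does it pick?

Pick 1: C5 covers 5 new skills (cloud, database, API, UX, mobile).
Pick 2: C2 covers 2 new skills (backend, frontend).
Pick 3: C1 covers 1 new skills (ML).
Pick 4: C3 covers 1 new skills (QA).
Greedy uses 4 candidates. (The true minimum is 3.)

4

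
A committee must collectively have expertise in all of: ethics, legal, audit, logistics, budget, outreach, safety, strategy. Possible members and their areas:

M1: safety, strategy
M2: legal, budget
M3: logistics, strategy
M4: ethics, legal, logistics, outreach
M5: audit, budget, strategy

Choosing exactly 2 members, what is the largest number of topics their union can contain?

Choosing M4, M5 covers {ethics, legal, audit, logistics, budget, outreach, strategy} — 7 topics.
No choice of 2 members does better; here safety is left uncovered.

7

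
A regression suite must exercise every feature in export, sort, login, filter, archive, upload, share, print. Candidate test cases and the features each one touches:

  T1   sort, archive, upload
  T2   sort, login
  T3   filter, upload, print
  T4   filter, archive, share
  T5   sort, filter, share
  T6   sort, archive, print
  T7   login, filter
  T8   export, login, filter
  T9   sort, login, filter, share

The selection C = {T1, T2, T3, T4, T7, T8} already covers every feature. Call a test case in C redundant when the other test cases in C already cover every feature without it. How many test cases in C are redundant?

3

Drop T1: the rest still cover every feature — redundant.
Drop T2: the rest still cover every feature — redundant.
Drop T3: print uncovered — not redundant.
Drop T4: share uncovered — not redundant.
Drop T7: the rest still cover every feature — redundant.
Drop T8: export uncovered — not redundant.
3 redundant: T1, T2, T7.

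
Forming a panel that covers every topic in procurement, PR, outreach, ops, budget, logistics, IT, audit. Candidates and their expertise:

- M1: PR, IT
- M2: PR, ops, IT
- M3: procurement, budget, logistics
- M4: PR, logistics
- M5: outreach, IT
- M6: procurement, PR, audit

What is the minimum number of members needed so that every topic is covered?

4

M2, M3, M5, M6 together cover {procurement, PR, outreach, ops, budget, logistics, IT, audit} — every topic.
No 3 of the 6 members cover everything (all 20 triples fall short), so 4 is minimum.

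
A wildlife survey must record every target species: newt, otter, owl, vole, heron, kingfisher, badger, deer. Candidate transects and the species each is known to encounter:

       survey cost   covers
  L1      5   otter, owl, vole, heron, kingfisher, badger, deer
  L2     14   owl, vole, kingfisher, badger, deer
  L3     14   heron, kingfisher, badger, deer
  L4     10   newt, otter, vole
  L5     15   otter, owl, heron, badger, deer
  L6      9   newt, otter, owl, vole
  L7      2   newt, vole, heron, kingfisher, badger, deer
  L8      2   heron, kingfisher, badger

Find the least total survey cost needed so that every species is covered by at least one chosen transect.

L1, L7 cover every species at survey cost 5 + 2 = 7.
Any cover uses at least 2 transects; among all covering selections none totals below 7.

7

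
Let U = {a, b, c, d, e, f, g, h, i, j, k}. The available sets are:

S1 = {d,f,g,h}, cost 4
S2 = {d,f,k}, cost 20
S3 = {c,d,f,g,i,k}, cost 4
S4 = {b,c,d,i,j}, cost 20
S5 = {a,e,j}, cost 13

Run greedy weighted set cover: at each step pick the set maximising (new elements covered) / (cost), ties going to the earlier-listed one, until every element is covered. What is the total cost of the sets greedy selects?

41

Pick 1: S3 adds 6 new (c, d, f, g, i, k) at cost 4 (ratio 6/4).
Pick 2: S1 adds 1 new (h) at cost 4 (ratio 1/4).
Pick 3: S5 adds 3 new (a, e, j) at cost 13 (ratio 3/13).
Pick 4: S4 adds 1 new (b) at cost 20 (ratio 1/20).
Greedy total cost: 4 + 4 + 13 + 20 = 41.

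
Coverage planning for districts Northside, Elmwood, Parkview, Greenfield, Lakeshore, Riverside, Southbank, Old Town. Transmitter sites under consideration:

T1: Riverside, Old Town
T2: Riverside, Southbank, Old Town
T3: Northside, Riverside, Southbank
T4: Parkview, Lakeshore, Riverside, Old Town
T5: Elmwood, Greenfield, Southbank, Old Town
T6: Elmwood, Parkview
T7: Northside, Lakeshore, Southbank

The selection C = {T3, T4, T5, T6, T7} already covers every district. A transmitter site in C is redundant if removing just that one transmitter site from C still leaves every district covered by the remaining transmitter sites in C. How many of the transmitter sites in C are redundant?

4

Drop T3: the rest still cover every district — redundant.
Drop T4: the rest still cover every district — redundant.
Drop T5: Greenfield uncovered — not redundant.
Drop T6: the rest still cover every district — redundant.
Drop T7: the rest still cover every district — redundant.
4 redundant: T3, T4, T6, T7.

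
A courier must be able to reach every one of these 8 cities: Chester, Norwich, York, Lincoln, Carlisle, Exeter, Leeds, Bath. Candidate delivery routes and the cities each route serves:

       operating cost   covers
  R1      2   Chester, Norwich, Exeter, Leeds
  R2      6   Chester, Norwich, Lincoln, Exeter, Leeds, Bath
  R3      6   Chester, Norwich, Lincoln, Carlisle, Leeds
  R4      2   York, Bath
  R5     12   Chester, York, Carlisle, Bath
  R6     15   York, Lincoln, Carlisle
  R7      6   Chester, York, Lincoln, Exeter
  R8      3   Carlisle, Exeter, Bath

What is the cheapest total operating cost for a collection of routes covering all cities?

10

R1, R3, R4 cover every city at operating cost 2 + 6 + 2 = 10.
Any cover uses at least 2 routes; among all covering selections none totals below 10.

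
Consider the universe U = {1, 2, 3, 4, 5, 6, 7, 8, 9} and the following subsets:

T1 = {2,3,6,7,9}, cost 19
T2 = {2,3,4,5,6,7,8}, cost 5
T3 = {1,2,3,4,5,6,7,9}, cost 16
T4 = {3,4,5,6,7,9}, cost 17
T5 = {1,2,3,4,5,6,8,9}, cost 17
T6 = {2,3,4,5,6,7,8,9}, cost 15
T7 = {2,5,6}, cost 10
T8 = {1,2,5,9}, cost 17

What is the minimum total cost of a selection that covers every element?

21

T2, T3 cover every element at cost 5 + 16 = 21.
Any cover uses at least 2 sets; among all covering selections none totals below 21.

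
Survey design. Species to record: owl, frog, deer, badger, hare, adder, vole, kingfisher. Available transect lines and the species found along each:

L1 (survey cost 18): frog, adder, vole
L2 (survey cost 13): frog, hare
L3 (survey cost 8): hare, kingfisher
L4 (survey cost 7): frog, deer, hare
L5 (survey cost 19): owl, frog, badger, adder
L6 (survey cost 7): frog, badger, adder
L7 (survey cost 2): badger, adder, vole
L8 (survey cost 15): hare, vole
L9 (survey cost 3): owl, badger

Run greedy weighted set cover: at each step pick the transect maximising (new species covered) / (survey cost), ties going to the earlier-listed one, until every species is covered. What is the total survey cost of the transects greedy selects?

Pick 1: L7 adds 3 new (badger, adder, vole) at survey cost 2 (ratio 3/2).
Pick 2: L4 adds 3 new (frog, deer, hare) at survey cost 7 (ratio 3/7).
Pick 3: L9 adds 1 new (owl) at survey cost 3 (ratio 1/3).
Pick 4: L3 adds 1 new (kingfisher) at survey cost 8 (ratio 1/8).
Greedy total survey cost: 2 + 7 + 3 + 8 = 20.

20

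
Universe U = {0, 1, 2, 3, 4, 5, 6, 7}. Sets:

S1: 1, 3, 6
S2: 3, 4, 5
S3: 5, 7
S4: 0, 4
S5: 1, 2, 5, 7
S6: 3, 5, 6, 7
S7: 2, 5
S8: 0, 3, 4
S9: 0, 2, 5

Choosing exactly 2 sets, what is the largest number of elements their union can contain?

Choosing S5, S8 covers {0, 1, 2, 3, 4, 5, 7} — 7 elements.
No choice of 2 sets does better; here 6 is left uncovered.

7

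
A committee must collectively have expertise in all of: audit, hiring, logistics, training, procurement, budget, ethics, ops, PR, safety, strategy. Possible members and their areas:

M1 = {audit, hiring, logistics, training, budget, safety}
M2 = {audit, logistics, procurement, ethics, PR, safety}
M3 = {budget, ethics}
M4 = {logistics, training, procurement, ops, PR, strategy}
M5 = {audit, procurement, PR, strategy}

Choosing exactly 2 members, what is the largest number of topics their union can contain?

Choosing M1, M4 covers {audit, hiring, logistics, training, procurement, budget, ops, PR, safety, strategy} — 10 topics.
No choice of 2 members does better; here ethics is left uncovered.

10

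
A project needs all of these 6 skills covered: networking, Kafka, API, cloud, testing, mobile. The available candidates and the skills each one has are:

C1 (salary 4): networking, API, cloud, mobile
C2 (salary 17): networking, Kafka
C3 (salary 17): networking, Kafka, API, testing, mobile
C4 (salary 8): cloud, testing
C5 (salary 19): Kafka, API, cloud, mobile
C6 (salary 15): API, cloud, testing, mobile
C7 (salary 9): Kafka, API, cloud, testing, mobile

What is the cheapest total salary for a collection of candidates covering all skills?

13

C1, C7 cover every skill at salary 4 + 9 = 13.
Any cover uses at least 2 candidates; among all covering selections none totals below 13.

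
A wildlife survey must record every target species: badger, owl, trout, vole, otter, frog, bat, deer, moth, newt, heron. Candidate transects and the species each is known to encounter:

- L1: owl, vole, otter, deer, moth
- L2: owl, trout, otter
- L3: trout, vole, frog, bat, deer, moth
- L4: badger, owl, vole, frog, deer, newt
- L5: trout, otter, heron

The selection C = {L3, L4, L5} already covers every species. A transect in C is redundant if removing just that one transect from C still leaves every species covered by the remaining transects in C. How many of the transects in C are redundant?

Drop L3: bat, moth uncovered — not redundant.
Drop L4: badger, owl, newt uncovered — not redundant.
Drop L5: otter, heron uncovered — not redundant.
None of the transects in C is redundant.

0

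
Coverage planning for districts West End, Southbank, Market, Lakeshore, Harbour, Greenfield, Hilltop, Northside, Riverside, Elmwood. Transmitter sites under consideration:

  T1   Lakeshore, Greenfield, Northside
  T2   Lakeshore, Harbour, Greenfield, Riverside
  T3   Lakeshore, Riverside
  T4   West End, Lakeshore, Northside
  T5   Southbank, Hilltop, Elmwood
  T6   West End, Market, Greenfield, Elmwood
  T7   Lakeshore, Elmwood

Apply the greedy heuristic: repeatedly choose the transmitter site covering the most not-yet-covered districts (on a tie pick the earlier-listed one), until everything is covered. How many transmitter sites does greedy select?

4

Pick 1: T2 covers 4 new districts (Lakeshore, Harbour, Greenfield, Riverside).
Pick 2: T5 covers 3 new districts (Southbank, Hilltop, Elmwood).
Pick 3: T4 covers 2 new districts (West End, Northside).
Pick 4: T6 covers 1 new districts (Market).
Greedy uses 4 transmitter sites.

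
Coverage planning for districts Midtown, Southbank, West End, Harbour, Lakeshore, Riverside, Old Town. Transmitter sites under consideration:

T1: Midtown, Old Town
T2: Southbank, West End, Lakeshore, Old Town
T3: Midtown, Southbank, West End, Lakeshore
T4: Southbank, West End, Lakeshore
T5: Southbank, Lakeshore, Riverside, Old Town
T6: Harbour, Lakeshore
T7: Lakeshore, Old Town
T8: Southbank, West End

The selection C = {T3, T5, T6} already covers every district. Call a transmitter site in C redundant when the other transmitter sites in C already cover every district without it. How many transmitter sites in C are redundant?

Drop T3: Midtown, West End uncovered — not redundant.
Drop T5: Riverside, Old Town uncovered — not redundant.
Drop T6: Harbour uncovered — not redundant.
None of the transmitter sites in C is redundant.

0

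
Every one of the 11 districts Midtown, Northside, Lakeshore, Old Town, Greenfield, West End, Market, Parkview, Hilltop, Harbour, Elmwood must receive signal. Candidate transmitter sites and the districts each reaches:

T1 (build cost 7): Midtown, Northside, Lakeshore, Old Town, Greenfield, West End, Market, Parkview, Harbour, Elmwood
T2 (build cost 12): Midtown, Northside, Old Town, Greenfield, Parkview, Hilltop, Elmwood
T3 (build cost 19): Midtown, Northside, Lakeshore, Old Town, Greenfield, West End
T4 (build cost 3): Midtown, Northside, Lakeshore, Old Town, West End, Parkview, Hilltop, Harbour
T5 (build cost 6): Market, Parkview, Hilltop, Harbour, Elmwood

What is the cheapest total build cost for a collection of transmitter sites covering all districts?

10

T1, T4 cover every district at build cost 7 + 3 = 10.
Any cover uses at least 2 transmitter sites; among all covering selections none totals below 10.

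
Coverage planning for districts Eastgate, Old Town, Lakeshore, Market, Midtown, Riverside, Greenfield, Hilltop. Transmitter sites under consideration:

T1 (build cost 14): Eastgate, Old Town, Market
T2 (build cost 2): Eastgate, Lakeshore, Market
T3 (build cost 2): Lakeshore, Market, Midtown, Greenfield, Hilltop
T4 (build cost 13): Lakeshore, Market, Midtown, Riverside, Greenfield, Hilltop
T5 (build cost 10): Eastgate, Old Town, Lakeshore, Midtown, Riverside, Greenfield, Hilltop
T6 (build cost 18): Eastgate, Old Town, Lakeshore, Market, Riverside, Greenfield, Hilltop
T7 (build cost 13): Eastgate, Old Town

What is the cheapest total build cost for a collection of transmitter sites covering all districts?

T2, T5 cover every district at build cost 2 + 10 = 12.
Any cover uses at least 2 transmitter sites; among all covering selections none totals below 12.
Greedy by coverage-per-build cost would pick T3, T2, T5 for 14 — worse than the optimum 12.

12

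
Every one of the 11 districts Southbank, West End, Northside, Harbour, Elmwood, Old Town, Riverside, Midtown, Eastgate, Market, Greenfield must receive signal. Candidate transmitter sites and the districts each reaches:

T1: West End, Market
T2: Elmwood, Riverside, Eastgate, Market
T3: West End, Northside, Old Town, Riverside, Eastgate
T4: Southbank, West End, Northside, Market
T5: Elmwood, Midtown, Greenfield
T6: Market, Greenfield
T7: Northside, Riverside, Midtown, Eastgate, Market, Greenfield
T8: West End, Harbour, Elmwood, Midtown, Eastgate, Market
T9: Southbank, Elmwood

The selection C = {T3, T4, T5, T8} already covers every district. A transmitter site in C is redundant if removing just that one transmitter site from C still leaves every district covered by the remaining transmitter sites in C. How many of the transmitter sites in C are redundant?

0

Drop T3: Old Town, Riverside uncovered — not redundant.
Drop T4: Southbank uncovered — not redundant.
Drop T5: Greenfield uncovered — not redundant.
Drop T8: Harbour uncovered — not redundant.
None of the transmitter sites in C is redundant.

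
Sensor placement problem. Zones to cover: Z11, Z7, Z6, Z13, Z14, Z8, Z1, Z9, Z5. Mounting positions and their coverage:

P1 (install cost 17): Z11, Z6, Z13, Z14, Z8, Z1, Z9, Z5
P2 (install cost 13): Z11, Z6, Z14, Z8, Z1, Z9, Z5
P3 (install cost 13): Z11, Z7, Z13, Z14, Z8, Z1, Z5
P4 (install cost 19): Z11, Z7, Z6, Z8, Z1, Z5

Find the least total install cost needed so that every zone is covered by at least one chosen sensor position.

26

P2, P3 cover every zone at install cost 13 + 13 = 26.
Any cover uses at least 2 sensor positions; among all covering selections none totals below 26.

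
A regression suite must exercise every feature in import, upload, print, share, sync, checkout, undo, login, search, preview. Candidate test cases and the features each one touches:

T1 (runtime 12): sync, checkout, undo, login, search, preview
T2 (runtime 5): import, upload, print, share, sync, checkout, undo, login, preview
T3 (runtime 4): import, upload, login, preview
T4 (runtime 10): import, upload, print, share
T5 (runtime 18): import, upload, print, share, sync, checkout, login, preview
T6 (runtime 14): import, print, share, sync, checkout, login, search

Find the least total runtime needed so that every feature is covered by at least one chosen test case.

T1, T2 cover every feature at runtime 12 + 5 = 17.
Any cover uses at least 2 test cases; among all covering selections none totals below 17.

17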